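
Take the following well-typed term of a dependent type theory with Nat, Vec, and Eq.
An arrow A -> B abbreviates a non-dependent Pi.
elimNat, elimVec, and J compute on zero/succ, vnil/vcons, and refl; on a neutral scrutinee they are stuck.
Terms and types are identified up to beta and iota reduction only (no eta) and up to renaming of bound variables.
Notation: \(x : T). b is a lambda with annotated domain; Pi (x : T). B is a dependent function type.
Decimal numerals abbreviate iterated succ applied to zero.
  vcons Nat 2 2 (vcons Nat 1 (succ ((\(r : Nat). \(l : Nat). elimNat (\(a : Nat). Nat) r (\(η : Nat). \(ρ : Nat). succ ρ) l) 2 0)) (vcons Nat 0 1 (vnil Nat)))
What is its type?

inferred type:
  Vec Nat 3


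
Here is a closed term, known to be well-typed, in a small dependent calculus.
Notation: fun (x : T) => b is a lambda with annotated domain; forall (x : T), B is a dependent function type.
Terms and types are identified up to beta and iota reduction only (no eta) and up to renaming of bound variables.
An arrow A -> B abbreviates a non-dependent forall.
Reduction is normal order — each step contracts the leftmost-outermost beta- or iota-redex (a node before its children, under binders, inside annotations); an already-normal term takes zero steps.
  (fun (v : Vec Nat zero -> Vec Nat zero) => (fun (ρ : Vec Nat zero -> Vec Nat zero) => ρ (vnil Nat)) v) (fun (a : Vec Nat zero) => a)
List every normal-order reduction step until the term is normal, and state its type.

normal-order reduction sequence:
  (fun (v : Vec Nat zero -> Vec Nat zero) => (fun (ρ : Vec Nat zero -> Vec Nat zero) => ρ (vnil Nat)) v) (fun (a : Vec Nat zero) => a)
  ~> (fun (v : Vec Nat zero -> Vec Nat zero) => v (vnil Nat)) (fun (ρ : Vec Nat zero) => ρ)
  ~> (fun (v : Vec Nat zero) => v) (vnil Nat)
  ~> vnil Nat
inferred type:
  Vec Nat zero


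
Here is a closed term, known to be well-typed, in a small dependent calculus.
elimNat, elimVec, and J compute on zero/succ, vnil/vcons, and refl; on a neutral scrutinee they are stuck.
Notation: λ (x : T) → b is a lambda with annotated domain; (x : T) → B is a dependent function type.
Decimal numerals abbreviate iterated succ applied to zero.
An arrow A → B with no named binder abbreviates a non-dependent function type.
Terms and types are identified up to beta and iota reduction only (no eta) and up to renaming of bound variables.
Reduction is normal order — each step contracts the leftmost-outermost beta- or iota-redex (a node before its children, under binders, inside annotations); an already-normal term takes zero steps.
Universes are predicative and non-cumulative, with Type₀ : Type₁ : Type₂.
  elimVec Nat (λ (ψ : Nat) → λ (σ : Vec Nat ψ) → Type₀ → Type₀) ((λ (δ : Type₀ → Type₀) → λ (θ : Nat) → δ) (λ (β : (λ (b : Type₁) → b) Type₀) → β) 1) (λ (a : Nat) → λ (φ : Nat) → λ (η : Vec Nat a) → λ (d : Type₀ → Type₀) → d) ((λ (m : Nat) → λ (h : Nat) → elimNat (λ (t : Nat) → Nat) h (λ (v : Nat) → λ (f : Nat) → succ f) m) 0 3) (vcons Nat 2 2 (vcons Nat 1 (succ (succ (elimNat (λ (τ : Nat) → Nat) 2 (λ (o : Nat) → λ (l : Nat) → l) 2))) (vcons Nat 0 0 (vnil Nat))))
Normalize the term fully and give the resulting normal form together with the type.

reduced normal form:
  λ (ψ : Type₀) → ψ
type:
  Type₀ → Type₀
observation: the term reaches its normal form after 19 normal-order steps.


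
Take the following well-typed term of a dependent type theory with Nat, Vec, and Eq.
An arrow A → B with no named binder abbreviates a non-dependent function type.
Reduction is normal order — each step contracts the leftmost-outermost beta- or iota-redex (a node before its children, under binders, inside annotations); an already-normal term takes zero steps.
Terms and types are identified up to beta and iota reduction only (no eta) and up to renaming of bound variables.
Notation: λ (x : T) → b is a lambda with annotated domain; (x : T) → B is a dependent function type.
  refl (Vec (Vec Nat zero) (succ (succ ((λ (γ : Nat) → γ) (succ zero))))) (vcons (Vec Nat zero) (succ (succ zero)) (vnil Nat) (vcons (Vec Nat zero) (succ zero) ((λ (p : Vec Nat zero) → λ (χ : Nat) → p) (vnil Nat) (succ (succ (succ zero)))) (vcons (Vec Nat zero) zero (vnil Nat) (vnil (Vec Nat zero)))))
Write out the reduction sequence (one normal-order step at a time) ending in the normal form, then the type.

normal-order reduction:
  refl (Vec (Vec Nat zero) (succ (succ ((λ (γ : Nat) → γ) (succ zero))))) (vcons (Vec Nat zero) (succ (succ zero)) (vnil Nat) (vcons (Vec Nat zero) (succ zero) ((λ (p : Vec Nat zero) → λ (χ : Nat) → p) (vnil Nat) (succ (succ (succ zero)))) (vcons (Vec Nat zero) zero (vnil Nat) (vnil (Vec Nat zero)))))
  ~> refl (Vec (Vec Nat zero) (succ (succ (succ zero)))) (vcons (Vec Nat zero) (succ (succ zero)) (vnil Nat) (vcons (Vec Nat zero) (succ zero) ((λ (γ : Vec Nat zero) → λ (p : Nat) → γ) (vnil Nat) (succ (succ (succ zero)))) (vcons (Vec Nat zero) zero (vnil Nat) (vnil (Vec Nat zero)))))
  ~> refl (Vec (Vec Nat zero) (succ (succ (succ zero)))) (vcons (Vec Nat zero) (succ (succ zero)) (vnil Nat) (vcons (Vec Nat zero) (succ zero) ((λ (γ : Nat) → vnil Nat) (succ (succ (succ zero)))) (vcons (Vec Nat zero) zero (vnil Nat) (vnil (Vec Nat zero)))))
  ~> refl (Vec (Vec Nat zero) (succ (succ (succ zero)))) (vcons (Vec Nat zero) (succ (succ zero)) (vnil Nat) (vcons (Vec Nat zero) (succ zero) (vnil Nat) (vcons (Vec Nat zero) zero (vnil Nat) (vnil (Vec Nat zero)))))
the term's type:
  Eq (Vec (Vec Nat zero) (succ (succ (succ zero)))) (vcons (Vec Nat zero) (succ (succ zero)) (vnil Nat) (vcons (Vec Nat zero) (succ zero) (vnil Nat) (vcons (Vec Nat zero) zero (vnil Nat) (vnil (Vec Nat zero))))) (vcons (Vec Nat zero) (succ (succ zero)) (vnil Nat) (vcons (Vec Nat zero) (succ zero) (vnil Nat) (vcons (Vec Nat zero) zero (vnil Nat) (vnil (Vec Nat zero)))))


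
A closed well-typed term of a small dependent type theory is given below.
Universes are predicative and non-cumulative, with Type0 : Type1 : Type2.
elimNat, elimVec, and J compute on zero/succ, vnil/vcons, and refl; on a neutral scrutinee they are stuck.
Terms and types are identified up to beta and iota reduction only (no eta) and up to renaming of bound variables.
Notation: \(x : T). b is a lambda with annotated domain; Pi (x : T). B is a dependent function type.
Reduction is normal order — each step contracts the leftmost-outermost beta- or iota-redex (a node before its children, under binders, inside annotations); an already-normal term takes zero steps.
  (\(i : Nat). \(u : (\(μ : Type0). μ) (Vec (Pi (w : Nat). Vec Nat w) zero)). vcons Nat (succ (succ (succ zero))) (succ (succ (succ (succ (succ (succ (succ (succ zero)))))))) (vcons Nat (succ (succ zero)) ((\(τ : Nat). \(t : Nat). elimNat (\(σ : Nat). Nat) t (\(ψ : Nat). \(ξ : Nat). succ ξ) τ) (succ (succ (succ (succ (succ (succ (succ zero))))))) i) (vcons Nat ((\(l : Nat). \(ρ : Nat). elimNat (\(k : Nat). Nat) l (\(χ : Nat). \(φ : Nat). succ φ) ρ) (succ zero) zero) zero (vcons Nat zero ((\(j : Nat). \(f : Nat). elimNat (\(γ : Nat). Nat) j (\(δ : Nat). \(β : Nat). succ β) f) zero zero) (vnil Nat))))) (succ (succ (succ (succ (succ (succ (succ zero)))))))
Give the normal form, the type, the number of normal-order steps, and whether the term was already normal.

normal form:
  \(i : Vec (Pi (u : Nat). Vec Nat u) zero). vcons Nat (succ (succ (succ zero))) (succ (succ (succ (succ (succ (succ (succ (succ zero)))))))) (vcons Nat (succ (succ zero)) (succ (succ (succ (succ (succ (succ (succ (succ (succ (succ (succ (succ (succ (succ zero)))))))))))))) (vcons Nat (succ zero) zero (vcons Nat zero zero (vnil Nat))))
inferred type:
  Pi (i : Vec (Pi (u : Nat). Vec Nat u) zero). Vec Nat (succ (succ (succ (succ zero))))
reduction steps (normal order): 32
already normal: no
first redex: a beta-redex


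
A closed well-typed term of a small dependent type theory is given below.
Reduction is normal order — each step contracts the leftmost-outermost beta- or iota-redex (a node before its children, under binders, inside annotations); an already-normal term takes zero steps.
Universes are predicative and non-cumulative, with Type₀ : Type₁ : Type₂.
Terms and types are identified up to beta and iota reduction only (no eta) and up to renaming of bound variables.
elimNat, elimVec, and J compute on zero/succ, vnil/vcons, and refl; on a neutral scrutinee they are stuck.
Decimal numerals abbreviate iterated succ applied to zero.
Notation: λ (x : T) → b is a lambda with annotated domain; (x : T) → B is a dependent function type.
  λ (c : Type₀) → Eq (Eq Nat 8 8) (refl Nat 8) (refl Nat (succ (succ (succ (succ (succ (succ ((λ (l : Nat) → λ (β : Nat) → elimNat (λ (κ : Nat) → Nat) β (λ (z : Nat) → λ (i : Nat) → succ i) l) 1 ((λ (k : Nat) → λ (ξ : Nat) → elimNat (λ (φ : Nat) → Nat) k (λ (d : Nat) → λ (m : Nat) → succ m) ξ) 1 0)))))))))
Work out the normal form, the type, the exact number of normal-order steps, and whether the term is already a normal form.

reduced normal form:
  λ (c : Type₀) → Eq (Eq Nat 8 8) (refl Nat 8) (refl Nat 8)
type:
  (c : Type₀) → Type₀
normal-order step count: 9
already normal: no
first contracted redex: a beta-redex


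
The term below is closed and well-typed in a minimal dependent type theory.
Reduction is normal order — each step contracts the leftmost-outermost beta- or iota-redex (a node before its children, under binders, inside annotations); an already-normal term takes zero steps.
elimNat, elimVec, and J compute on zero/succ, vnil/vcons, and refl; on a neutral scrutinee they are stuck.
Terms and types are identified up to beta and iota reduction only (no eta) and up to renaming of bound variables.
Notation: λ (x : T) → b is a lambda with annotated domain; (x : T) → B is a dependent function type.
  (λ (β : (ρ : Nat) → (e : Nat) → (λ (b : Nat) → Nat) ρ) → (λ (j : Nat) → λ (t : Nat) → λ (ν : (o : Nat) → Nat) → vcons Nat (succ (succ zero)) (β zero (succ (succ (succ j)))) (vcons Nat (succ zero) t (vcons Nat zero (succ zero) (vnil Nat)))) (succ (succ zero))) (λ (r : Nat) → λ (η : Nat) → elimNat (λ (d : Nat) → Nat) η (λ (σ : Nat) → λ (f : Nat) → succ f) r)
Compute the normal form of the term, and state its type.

normal form:
  λ (β : Nat) → λ (ρ : (e : Nat) → Nat) → vcons Nat (succ (succ zero)) (succ (succ (succ (succ (succ zero))))) (vcons Nat (succ zero) β (vcons Nat zero (succ zero) (vnil Nat)))
type:
  (β : Nat) → (ρ : (e : Nat) → Nat) → Vec Nat (succ (succ (succ zero)))


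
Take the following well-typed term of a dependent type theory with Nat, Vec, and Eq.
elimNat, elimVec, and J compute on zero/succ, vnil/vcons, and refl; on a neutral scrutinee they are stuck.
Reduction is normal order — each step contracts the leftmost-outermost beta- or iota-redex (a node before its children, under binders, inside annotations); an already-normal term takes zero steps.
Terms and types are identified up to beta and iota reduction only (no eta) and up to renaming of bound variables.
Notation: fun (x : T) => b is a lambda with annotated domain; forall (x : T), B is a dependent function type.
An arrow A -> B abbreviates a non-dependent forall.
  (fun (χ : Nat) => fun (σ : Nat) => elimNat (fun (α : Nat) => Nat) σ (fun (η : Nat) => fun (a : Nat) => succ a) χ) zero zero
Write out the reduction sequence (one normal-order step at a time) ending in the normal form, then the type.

reduction (normal order):
  (fun (χ : Nat) => fun (σ : Nat) => elimNat (fun (α : Nat) => Nat) σ (fun (η : Nat) => fun (a : Nat) => succ a) χ) zero zero
  ~> (fun (χ : Nat) => elimNat (fun (σ : Nat) => Nat) χ (fun (α : Nat) => fun (η : Nat) => succ η) zero) zero
  ~> elimNat (fun (χ : Nat) => Nat) zero (fun (σ : Nat) => fun (α : Nat) => succ α) zero
  ~> zero
the term's type:
  Nat


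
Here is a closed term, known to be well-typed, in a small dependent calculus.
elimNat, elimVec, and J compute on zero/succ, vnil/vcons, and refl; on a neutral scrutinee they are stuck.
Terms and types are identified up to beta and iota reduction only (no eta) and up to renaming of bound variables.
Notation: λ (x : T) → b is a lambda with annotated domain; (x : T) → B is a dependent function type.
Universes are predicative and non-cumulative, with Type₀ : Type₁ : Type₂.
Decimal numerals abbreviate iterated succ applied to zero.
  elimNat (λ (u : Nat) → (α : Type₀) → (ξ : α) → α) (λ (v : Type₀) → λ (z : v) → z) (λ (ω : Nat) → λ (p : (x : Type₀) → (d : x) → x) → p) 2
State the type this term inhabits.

inferred type:
  (u : Type₀) → (α : u) → u


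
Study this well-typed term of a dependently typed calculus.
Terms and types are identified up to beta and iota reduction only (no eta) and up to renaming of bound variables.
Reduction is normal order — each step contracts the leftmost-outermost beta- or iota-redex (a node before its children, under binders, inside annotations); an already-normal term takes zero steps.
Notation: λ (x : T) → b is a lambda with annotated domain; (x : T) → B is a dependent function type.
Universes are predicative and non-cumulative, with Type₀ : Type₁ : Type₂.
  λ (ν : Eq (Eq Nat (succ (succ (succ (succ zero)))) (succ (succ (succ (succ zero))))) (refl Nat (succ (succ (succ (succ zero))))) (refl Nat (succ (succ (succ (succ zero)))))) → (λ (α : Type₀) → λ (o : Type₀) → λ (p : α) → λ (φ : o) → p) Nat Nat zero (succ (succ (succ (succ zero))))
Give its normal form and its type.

reduced normal form:
  λ (ν : Eq (Eq Nat (succ (succ (succ (succ zero)))) (succ (succ (succ (succ zero))))) (refl Nat (succ (succ (succ (succ zero))))) (refl Nat (succ (succ (succ (succ zero)))))) → zero
inferred type:
  (ν : Eq (Eq Nat (succ (succ (succ (succ zero)))) (succ (succ (succ (succ zero))))) (refl Nat (succ (succ (succ (succ zero))))) (refl Nat (succ (succ (succ (succ zero)))))) → Nat


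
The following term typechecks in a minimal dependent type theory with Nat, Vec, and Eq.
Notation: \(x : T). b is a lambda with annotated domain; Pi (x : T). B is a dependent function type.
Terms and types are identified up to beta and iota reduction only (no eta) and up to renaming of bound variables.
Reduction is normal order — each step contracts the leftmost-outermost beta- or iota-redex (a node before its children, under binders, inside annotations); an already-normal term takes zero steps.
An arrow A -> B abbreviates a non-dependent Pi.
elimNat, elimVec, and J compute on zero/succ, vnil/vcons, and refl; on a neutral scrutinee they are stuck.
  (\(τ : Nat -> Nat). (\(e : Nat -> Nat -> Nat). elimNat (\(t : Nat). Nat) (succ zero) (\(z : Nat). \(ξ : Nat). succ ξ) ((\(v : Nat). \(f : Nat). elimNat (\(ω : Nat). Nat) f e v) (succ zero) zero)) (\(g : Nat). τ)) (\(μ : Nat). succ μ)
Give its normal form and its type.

reduced normal form:
  succ (succ zero)
the term's type:
  Nat


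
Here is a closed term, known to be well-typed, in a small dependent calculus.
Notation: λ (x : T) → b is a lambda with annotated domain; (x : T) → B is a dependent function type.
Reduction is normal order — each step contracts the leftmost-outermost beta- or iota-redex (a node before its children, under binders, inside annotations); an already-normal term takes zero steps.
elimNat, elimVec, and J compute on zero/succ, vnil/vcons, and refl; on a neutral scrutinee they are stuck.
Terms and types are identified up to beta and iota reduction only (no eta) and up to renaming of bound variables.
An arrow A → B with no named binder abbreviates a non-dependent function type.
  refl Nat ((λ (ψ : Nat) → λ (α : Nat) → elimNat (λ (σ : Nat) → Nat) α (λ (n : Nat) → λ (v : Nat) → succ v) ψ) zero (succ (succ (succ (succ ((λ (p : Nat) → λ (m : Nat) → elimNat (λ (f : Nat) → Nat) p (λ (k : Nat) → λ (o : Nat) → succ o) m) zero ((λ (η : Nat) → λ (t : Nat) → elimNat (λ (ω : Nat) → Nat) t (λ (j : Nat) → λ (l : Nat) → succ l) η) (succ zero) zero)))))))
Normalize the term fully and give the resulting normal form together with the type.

resulting normal form:
  refl Nat (succ (succ (succ (succ (succ zero)))))
the term's type:
  Eq Nat (succ (succ (succ (succ (succ zero))))) (succ (succ (succ (succ (succ zero)))))


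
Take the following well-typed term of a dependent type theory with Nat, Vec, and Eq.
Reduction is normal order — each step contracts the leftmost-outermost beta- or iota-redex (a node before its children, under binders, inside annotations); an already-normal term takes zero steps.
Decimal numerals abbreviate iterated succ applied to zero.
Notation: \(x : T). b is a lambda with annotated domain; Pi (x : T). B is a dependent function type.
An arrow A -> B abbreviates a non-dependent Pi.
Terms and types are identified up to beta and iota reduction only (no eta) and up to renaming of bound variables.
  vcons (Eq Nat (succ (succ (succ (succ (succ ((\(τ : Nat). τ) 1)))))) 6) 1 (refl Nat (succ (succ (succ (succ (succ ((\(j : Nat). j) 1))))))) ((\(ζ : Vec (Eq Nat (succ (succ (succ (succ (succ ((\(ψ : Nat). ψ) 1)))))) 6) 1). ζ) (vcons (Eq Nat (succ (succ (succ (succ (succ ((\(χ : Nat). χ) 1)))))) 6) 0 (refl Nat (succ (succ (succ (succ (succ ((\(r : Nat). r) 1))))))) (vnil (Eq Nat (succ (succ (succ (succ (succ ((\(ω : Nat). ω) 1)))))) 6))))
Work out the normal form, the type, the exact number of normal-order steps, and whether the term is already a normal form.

normal form:
  vcons (Eq Nat 6 6) 1 (refl Nat 6) (vcons (Eq Nat 6 6) 0 (refl Nat 6) (vnil (Eq Nat 6 6)))
inferred type:
  Vec (Eq Nat 6 6) 2
reduction steps (normal order): 6
started in normal form: no
first redex: a beta-redex


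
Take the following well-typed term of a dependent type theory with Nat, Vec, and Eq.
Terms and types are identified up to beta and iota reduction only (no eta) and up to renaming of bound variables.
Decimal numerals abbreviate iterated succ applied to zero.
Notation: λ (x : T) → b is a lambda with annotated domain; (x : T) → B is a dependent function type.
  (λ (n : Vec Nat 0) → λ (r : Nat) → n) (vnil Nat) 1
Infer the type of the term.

type:
  Vec Nat 0


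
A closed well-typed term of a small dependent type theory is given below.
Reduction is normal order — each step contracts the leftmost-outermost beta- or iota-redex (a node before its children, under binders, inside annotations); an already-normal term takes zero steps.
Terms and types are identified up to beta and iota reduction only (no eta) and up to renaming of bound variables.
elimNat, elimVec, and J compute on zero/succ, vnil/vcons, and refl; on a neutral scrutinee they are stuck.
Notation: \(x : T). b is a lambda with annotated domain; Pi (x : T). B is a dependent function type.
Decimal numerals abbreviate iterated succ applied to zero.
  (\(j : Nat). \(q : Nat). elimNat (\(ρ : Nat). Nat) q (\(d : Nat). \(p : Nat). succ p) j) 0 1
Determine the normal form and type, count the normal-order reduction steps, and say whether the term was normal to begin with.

resulting normal form:
  1
type:
  Nat
normal-order step count: 3
already normal: no
first contracted redex: a beta-redex


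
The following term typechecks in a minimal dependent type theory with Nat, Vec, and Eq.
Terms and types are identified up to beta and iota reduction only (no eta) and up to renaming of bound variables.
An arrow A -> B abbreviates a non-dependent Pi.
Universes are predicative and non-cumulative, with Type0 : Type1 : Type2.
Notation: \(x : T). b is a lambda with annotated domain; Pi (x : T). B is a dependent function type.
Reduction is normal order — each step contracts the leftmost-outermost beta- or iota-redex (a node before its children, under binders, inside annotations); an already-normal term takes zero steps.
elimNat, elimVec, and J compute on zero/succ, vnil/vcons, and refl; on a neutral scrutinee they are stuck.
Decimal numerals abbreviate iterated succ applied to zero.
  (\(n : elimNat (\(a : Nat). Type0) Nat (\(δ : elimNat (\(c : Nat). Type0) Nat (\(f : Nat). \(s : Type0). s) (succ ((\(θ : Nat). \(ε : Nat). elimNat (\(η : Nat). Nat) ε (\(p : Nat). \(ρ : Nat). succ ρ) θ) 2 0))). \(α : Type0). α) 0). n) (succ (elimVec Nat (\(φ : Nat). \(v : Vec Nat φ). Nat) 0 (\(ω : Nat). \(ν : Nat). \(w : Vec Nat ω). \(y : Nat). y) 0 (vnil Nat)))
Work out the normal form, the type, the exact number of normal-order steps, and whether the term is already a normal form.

normal form:
  1
the term's type:
  Nat
normal-order step count: 2
started in normal form: no
first redex: a beta-redex


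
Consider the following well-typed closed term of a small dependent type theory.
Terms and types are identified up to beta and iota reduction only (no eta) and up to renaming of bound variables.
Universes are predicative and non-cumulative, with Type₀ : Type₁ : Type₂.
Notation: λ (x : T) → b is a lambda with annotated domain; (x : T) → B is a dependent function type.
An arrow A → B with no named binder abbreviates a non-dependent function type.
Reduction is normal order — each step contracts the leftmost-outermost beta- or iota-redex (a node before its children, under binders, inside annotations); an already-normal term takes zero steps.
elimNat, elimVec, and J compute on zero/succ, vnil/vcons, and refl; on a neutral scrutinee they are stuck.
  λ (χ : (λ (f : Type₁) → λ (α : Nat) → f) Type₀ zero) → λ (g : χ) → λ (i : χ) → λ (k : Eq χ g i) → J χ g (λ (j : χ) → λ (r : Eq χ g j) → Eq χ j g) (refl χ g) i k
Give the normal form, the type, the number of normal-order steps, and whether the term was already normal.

resulting normal form:
  λ (χ : Type₀) → λ (f : χ) → λ (α : χ) → λ (g : Eq χ f α) → J χ f (λ (i : χ) → λ (k : Eq χ f i) → Eq χ i f) (refl χ f) α g
type:
  (χ : Type₀) → (f : χ) → (α : χ) → Eq χ f α → Eq χ α f
reduction steps (normal order): 2
started in normal form: no
first redex: a beta-redex


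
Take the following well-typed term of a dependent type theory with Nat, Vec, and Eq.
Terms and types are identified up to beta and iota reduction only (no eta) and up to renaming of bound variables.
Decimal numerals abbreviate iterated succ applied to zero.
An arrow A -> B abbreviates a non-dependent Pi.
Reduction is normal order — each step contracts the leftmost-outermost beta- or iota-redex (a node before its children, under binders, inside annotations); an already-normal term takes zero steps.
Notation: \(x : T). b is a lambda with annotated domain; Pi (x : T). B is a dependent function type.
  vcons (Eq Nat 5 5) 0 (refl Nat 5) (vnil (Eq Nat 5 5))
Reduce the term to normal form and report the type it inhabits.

resulting normal form:
  vcons (Eq Nat 5 5) 0 (refl Nat 5) (vnil (Eq Nat 5 5))
type:
  Vec (Eq Nat 5 5) 1


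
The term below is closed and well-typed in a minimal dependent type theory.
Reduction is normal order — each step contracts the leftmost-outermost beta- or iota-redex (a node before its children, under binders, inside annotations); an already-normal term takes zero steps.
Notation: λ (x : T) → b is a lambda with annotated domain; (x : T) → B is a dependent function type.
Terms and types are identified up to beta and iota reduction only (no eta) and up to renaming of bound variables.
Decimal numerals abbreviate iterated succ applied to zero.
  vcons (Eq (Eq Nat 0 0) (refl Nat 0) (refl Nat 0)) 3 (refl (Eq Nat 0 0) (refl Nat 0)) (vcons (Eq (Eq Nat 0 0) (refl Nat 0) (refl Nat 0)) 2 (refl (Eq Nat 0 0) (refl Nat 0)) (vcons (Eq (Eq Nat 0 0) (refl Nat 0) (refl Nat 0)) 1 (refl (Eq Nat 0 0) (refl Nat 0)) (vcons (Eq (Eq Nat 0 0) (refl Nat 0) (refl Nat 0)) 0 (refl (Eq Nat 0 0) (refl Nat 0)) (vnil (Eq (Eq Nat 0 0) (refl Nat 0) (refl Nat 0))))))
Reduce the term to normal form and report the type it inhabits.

reduced normal form:
  vcons (Eq (Eq Nat 0 0) (refl Nat 0) (refl Nat 0)) 3 (refl (Eq Nat 0 0) (refl Nat 0)) (vcons (Eq (Eq Nat 0 0) (refl Nat 0) (refl Nat 0)) 2 (refl (Eq Nat 0 0) (refl Nat 0)) (vcons (Eq (Eq Nat 0 0) (refl Nat 0) (refl Nat 0)) 1 (refl (Eq Nat 0 0) (refl Nat 0)) (vcons (Eq (Eq Nat 0 0) (refl Nat 0) (refl Nat 0)) 0 (refl (Eq Nat 0 0) (refl Nat 0)) (vnil (Eq (Eq Nat 0 0) (refl Nat 0) (refl Nat 0))))))
inferred type:
  Vec (Eq (Eq Nat 0 0) (refl Nat 0) (refl Nat 0)) 4
observation: the term is already in normal form.


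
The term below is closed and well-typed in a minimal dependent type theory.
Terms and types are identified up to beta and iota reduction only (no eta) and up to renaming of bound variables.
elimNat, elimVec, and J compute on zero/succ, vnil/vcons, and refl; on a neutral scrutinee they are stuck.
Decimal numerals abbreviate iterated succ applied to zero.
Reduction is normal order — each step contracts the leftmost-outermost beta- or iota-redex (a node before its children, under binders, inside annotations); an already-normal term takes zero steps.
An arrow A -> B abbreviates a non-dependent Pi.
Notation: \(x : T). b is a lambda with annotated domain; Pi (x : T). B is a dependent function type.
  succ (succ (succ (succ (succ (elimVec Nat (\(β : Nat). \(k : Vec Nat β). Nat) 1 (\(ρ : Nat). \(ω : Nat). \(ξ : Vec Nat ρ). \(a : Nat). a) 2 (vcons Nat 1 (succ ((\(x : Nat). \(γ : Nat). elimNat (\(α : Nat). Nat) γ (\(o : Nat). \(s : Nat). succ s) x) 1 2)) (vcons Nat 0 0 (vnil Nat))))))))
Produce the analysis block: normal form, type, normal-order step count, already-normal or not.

reduced normal form:
  6
the term's type:
  Nat
steps to reach normal form (normal order): 11
started in normal form: no
first contracted redex: an elimVec iota-redex


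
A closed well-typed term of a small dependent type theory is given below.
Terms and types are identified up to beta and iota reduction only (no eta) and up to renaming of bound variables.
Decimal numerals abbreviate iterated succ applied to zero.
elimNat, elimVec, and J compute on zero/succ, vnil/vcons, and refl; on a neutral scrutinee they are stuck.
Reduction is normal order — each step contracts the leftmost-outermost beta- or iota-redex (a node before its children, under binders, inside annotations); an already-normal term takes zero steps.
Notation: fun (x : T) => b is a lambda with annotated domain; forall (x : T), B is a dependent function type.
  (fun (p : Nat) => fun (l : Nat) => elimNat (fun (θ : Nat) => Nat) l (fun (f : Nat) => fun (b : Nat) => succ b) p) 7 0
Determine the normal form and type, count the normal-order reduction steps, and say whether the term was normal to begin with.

normal form:
  7
type:
  Nat
normal-order step count: 24
started in normal form: no
first contracted redex: a beta-redex


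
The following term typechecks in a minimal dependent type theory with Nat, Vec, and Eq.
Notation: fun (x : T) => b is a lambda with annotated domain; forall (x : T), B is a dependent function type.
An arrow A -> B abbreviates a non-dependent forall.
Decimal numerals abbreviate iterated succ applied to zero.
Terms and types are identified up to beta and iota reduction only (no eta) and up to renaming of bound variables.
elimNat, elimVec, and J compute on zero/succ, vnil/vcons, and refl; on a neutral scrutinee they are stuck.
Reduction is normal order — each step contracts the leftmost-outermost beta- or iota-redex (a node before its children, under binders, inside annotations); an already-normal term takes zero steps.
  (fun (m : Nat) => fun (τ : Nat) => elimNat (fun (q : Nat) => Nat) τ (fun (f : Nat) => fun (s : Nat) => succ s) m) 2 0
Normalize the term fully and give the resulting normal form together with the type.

normal form:
  2
the term's type:
  Nat
observation: the term reaches its normal form after 9 normal-order steps.


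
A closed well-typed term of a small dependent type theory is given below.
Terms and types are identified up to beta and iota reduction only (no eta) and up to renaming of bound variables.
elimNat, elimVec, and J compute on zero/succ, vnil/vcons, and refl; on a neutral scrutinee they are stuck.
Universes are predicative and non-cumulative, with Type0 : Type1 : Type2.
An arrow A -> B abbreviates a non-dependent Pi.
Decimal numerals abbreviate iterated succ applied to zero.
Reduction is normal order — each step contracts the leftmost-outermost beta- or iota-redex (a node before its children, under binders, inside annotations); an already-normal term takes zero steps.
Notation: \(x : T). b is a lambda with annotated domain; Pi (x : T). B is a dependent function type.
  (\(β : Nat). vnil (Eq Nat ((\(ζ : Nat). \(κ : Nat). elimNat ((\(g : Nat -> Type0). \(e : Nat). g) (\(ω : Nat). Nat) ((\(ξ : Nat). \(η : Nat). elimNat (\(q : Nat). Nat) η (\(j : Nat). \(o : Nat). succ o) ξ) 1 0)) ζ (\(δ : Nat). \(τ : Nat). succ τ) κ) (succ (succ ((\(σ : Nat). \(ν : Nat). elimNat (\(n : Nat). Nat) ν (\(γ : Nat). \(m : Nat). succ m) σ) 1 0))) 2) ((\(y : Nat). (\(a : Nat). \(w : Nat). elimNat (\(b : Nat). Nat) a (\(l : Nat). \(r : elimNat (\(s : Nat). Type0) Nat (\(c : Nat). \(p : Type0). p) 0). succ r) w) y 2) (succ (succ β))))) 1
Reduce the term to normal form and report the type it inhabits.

reduced normal form:
  vnil (Eq Nat 5 5)
the term's type:
  Vec (Eq Nat 5 5) 0
observation: 26 normal-order steps normalize the term, beginning with a beta-redex.


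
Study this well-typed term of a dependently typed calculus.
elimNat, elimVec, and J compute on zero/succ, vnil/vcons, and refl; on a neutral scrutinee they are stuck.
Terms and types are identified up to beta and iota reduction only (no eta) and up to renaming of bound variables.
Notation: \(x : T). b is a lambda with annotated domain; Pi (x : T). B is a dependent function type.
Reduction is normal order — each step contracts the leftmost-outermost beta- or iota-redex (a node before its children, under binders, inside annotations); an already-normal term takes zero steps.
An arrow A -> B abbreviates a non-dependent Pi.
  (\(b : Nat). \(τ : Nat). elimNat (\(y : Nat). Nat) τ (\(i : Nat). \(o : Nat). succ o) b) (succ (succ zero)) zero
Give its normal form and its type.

normal form:
  succ (succ zero)
type:
  Nat
observation: contracting a beta-redex first, the term normalizes in 9 steps.


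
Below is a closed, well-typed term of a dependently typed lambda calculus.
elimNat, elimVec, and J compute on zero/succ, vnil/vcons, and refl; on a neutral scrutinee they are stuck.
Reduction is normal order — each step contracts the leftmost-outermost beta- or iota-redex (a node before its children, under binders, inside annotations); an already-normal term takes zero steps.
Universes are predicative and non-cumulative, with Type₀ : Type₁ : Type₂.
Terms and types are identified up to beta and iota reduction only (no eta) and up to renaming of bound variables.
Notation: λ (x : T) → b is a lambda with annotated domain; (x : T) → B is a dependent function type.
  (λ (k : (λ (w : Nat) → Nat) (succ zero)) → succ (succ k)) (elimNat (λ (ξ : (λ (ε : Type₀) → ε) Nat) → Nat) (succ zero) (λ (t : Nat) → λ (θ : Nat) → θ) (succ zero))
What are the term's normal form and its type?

normal form:
  succ (succ (succ zero))
the term's type:
  Nat
observation: reduction starts at a beta-redex, and 5 normal-order steps reach the normal form.


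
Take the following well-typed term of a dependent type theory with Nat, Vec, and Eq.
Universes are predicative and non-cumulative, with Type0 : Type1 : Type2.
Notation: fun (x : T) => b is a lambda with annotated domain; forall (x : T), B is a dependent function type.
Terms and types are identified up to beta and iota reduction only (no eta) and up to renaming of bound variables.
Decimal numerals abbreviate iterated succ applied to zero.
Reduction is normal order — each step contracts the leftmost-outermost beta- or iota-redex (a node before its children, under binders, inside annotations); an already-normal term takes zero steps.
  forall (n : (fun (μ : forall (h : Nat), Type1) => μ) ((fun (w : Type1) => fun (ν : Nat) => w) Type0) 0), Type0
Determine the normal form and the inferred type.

reduced normal form:
  forall (n : Type0), Type0
type:
  Type1


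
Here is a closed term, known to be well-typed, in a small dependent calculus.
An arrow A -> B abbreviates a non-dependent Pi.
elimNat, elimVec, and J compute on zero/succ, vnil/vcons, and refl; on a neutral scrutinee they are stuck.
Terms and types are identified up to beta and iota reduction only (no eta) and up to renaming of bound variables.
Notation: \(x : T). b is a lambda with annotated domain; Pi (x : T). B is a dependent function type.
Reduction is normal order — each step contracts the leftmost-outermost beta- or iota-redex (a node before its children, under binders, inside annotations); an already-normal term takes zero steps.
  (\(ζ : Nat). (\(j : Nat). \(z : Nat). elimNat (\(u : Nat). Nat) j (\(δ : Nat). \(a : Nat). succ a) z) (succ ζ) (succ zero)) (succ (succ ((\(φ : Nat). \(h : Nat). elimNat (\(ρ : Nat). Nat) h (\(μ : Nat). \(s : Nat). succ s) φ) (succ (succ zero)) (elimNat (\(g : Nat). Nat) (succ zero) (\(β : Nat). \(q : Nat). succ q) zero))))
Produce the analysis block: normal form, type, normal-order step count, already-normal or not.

normal form:
  succ (succ (succ (succ (succ (succ (succ zero))))))
the term's type:
  Nat
normal-order step count: 17
started in normal form: no
first contracted redex: a beta-redex


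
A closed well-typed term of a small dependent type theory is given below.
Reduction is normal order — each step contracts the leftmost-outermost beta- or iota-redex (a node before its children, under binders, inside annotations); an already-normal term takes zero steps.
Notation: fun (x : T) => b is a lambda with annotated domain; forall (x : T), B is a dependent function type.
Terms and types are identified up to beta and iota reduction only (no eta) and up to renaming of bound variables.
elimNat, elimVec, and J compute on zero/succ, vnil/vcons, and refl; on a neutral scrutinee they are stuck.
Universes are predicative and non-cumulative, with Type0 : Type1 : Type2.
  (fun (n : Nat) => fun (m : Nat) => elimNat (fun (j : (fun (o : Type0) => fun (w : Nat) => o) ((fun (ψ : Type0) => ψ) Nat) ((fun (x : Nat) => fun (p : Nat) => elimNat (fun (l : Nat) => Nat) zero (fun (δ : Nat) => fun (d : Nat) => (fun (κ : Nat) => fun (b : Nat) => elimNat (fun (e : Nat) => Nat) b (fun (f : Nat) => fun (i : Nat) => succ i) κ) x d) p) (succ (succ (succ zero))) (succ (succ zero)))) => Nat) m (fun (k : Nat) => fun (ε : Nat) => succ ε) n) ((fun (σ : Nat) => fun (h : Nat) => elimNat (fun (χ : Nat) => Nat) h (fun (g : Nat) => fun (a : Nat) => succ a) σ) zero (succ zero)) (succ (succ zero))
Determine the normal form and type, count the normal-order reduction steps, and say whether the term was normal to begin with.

resulting normal form:
  succ (succ (succ zero))
the term's type:
  Nat
normal-order step count: 12
already normal: no
first contracted redex: a beta-redex


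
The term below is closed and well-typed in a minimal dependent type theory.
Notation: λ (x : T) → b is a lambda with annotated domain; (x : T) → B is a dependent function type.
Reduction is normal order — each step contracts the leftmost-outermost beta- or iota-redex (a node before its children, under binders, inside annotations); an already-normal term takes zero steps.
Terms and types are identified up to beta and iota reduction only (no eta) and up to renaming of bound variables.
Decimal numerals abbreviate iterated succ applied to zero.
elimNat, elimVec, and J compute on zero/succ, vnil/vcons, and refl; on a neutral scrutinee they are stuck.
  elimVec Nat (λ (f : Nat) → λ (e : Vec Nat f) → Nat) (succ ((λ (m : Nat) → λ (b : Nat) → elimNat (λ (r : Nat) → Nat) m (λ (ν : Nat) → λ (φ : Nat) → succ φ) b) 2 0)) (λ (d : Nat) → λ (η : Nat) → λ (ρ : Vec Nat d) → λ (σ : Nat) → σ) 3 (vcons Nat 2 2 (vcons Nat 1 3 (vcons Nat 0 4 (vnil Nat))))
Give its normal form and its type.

normal form:
  3
type:
  Nat


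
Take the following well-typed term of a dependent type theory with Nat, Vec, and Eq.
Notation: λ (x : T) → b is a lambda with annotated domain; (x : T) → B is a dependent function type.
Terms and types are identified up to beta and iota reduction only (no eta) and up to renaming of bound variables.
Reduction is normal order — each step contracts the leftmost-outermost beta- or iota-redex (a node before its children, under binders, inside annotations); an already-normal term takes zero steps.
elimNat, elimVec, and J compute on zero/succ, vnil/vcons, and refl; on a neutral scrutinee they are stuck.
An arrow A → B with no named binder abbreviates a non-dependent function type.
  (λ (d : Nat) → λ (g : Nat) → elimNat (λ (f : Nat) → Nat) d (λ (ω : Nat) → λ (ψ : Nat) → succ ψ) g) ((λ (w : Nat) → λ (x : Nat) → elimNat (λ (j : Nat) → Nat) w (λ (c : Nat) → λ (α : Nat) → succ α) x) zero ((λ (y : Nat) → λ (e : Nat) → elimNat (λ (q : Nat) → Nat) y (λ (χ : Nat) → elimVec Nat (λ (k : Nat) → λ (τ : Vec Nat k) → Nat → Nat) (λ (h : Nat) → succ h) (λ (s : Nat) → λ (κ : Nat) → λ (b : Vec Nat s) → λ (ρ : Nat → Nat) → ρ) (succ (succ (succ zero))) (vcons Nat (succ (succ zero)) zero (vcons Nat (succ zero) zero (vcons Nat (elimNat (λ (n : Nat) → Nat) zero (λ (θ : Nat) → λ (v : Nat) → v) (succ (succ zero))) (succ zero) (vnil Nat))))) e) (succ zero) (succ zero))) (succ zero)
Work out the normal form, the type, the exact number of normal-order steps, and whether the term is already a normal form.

reduced normal form:
  succ (succ (succ zero))
the term's type:
  Nat
normal-order step count: 37
term was already normal: no
first redex: a beta-redex


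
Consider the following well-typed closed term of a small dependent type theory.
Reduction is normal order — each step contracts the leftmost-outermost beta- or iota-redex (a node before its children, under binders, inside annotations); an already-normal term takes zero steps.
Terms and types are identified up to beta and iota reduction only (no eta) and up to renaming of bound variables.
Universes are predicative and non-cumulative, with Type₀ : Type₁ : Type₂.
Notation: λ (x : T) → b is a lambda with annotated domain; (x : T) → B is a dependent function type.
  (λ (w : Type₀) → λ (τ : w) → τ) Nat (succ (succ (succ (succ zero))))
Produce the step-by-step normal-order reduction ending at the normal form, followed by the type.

normal-order reduction:
  (λ (w : Type₀) → λ (τ : w) → τ) Nat (succ (succ (succ (succ zero))))
  ~> (λ (w : Nat) → w) (succ (succ (succ (succ zero))))
  ~> succ (succ (succ (succ zero)))
inferred type:
  Nat


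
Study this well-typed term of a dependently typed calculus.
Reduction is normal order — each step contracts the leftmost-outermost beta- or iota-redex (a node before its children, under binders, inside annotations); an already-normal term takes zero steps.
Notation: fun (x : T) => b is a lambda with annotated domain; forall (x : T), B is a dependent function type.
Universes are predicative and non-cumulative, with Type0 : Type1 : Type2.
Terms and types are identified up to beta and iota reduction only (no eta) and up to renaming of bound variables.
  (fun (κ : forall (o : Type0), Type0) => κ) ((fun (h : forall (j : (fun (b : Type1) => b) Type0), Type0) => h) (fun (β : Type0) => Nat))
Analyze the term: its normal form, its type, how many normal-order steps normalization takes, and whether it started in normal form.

resulting normal form:
  fun (κ : Type0) => Nat
the term's type:
  forall (κ : Type0), Type0
steps to reach normal form (normal order): 2
already normal: no
first redex: a beta-redex


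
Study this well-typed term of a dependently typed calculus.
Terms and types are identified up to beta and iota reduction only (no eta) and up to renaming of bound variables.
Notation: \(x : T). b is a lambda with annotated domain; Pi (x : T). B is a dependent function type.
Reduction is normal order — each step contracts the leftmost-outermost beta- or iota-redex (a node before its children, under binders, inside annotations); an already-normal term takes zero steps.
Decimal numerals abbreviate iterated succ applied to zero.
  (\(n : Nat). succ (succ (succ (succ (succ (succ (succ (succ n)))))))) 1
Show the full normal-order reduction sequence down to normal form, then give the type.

normal-order reduction sequence:
  (\(n : Nat). succ (succ (succ (succ (succ (succ (succ (succ n)))))))) 1
  ~> 9
the term's type:
  Nat
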